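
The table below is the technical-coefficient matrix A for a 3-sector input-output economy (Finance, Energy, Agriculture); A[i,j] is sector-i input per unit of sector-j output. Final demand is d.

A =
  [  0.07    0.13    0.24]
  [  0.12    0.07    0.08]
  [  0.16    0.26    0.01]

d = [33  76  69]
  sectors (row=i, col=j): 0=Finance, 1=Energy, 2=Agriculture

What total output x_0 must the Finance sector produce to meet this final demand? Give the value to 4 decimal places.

77.6961

Form M = I − A:
  [  0.93   -0.13   -0.24]
  [ -0.12    0.93   -0.08]
  [ -0.16   -0.26    0.99]
Leontief inverse L = M⁻¹:
  [  1.1588    0.2461    0.3008]
  [  0.1695    1.1361    0.1329]
  [  0.2318    0.3381    1.0936]
Total output x = L · d:
  x_0 = 1.1588·33 + 0.2461·76 + 0.3008·69 = 77.6961
  x_1 = 0.1695·33 + 1.1361·76 + 0.1329·69 = 101.1055
  x_2 = 0.2318·33 + 0.3381·76 + 1.0936·69 = 108.8069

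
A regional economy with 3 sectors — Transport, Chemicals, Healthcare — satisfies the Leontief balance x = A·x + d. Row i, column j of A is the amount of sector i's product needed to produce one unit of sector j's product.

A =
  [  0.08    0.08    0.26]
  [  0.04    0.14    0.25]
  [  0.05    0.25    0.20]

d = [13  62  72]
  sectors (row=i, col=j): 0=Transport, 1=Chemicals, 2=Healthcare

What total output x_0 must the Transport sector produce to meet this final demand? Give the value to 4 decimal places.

60.3252

Form M = I − A:
  [  0.92   -0.08   -0.26]
  [ -0.04    0.86   -0.25]
  [ -0.05   -0.25    0.80]
Leontief inverse L = M⁻¹:
  [  1.1207    0.2311    0.4365]
  [  0.0797    1.2954    0.4307]
  [  0.0950    0.4193    1.4119]
Total output x = L · d:
  x_0 = 1.1207·13 + 0.2311·62 + 0.4365·72 = 60.3252
  x_1 = 0.0797·13 + 1.2954·62 + 0.4307·72 = 112.3653
  x_2 = 0.0950·13 + 0.4193·62 + 1.4119·72 = 128.8845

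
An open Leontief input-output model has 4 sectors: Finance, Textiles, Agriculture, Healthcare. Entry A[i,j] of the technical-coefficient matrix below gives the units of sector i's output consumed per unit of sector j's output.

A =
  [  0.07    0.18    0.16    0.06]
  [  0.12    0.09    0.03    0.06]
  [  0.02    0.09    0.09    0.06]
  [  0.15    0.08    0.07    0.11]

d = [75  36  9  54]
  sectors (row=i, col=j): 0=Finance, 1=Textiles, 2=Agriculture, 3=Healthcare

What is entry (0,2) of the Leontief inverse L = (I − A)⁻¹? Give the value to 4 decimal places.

L[0,2] = 0.2154

Form M = I − A:
  [  0.93   -0.18   -0.16   -0.06]
  [ -0.12    0.91   -0.03   -0.06]
  [ -0.02   -0.09    0.91   -0.06]
  [ -0.15   -0.08   -0.07    0.89]
Leontief inverse L = M⁻¹:
  [  1.1301    0.2543    0.2154    0.1079]
  [  0.1647    1.1470    0.0739    0.0934]
  [  0.0549    0.1293    1.1196    0.0879]
  [  0.2096    0.1561    0.1310    1.1571]
Total output x = L · d:
  x_0 = 1.1301·75 + 0.2543·36 + 0.2154·9 + 0.1079·54 = 101.6765
  x_1 = 0.1647·75 + 1.1470·36 + 0.0739·9 + 0.0934·54 = 59.3508
  x_2 = 0.0549·75 + 0.1293·36 + 1.1196·9 + 0.0879·54 = 23.5991
  x_3 = 0.2096·75 + 0.1561·36 + 0.1310·9 + 1.1571·54 = 85.0017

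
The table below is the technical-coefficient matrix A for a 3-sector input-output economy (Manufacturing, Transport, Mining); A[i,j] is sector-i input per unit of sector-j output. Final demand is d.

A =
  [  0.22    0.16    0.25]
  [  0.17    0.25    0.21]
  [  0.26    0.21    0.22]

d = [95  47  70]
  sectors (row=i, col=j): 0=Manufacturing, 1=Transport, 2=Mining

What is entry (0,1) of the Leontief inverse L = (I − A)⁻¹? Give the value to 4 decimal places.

L[0,1] = 0.5304

Form M = I − A:
  [  0.78   -0.16   -0.25]
  [ -0.17    0.75   -0.21]
  [ -0.26   -0.21    0.78]
Leontief inverse L = M⁻¹:
  [  1.6181    0.5304    0.6614]
  [  0.5600    1.6256    0.6172]
  [  0.6902    0.6145    1.6687]
Total output x = L · d:
  x_0 = 1.6181·95 + 0.5304·47 + 0.6614·70 = 224.9513
  x_1 = 0.5600·95 + 1.6256·47 + 0.6172·70 = 172.8062
  x_2 = 0.6902·95 + 0.6145·47 + 1.6687·70 = 211.2521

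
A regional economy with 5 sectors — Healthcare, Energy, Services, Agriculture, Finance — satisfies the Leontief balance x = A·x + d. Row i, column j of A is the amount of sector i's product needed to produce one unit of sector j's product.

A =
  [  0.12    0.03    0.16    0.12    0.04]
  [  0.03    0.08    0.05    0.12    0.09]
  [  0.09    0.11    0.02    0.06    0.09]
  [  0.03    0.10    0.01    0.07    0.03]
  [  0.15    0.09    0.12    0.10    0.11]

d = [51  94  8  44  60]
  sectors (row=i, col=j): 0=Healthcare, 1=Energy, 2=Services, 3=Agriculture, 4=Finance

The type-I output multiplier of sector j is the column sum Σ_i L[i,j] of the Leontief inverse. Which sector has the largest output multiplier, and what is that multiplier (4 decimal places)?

Agriculture (1.7842)

Form M = I − A:
  [  0.88   -0.03   -0.16   -0.12   -0.04]
  [ -0.03    0.92   -0.05   -0.12   -0.09]
  [ -0.09   -0.11    0.98   -0.06   -0.09]
  [ -0.03   -0.10   -0.01    0.93   -0.03]
  [ -0.15   -0.09   -0.12   -0.10    0.89]
Leontief inverse L = M⁻¹:
  [  1.1829    0.0930    0.2108    0.1879    0.0902]
  [  0.0762    1.1321    0.0883    0.1759    0.1328]
  [  0.1419    0.1590    1.0694    0.1223    0.1347]
  [  0.0554    0.1318    0.0340    1.1077    0.0566]
  [  0.2324    0.1664    0.1925    0.1904    1.1768]
Total output x = L · d:
  x_0 = 1.1829·51 + 0.0930·94 + 0.2108·8 + 0.1879·44 + 0.0902·60 = 84.4421
  x_1 = 0.0762·51 + 1.1321·94 + 0.0883·8 + 0.1759·44 + 0.1328·60 = 126.7170
  x_2 = 0.1419·51 + 0.1590·94 + 1.0694·8 + 0.1223·44 + 0.1347·60 = 44.2017
  x_3 = 0.0554·51 + 0.1318·94 + 0.0340·8 + 1.1077·44 + 0.0566·60 = 67.6210
  x_4 = 0.2324·51 + 0.1664·94 + 0.1925·8 + 0.1904·44 + 1.1768·60 = 108.0193
Output multipliers (column sums of L):
  Healthcare: 1.6889
  Energy: 1.6823
  Services: 1.5950
  Agriculture: 1.7842
  Finance: 1.5911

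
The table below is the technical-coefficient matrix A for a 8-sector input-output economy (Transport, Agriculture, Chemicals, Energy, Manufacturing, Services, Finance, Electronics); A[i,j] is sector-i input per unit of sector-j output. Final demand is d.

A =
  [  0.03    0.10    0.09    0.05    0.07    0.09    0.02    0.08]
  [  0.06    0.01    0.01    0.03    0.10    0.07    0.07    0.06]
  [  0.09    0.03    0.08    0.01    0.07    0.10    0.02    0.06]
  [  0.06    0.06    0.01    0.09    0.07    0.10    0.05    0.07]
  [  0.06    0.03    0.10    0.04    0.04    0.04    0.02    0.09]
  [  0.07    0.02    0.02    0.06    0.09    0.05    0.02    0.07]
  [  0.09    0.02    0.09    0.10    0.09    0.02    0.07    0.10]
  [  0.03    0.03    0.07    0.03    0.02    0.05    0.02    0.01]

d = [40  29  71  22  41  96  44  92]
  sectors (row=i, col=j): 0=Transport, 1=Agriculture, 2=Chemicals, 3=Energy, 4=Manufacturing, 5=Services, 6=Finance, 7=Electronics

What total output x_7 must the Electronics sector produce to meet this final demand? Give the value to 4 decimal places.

Form M = I − A:
  [  0.97   -0.10   -0.09   -0.05   -0.07   -0.09   -0.02   -0.08]
  [ -0.06    0.99   -0.01   -0.03   -0.10   -0.07   -0.07   -0.06]
  [ -0.09   -0.03    0.92   -0.01   -0.07   -0.10   -0.02   -0.06]
  [ -0.06   -0.06   -0.01    0.91   -0.07   -0.10   -0.05   -0.07]
  [ -0.06   -0.03   -0.10   -0.04    0.96   -0.04   -0.02   -0.09]
  [ -0.07   -0.02   -0.02   -0.06   -0.09    0.95   -0.02   -0.07]
  [ -0.09   -0.02   -0.09   -0.10   -0.09   -0.02    0.93   -0.10]
  [ -0.03   -0.03   -0.07   -0.03   -0.02   -0.05   -0.02    0.99]
Leontief inverse L = M⁻¹:
  [  1.0859    0.1318    0.1417    0.0914    0.1317    0.1510    0.0503    0.1385]
  [  0.1032    1.0384    0.0580    0.0684    0.1466    0.1135    0.0933    0.1104]
  [  0.1378    0.0621    1.1311    0.0460    0.1231    0.1536    0.0428    0.1131]
  [  0.1129    0.0949    0.0599    1.1382    0.1306    0.1579    0.0811    0.1302]
  [  0.1035    0.0590    0.1460    0.0720    1.0865    0.0909    0.0419    0.1353]
  [  0.1096    0.0493    0.0636    0.0949    0.1337    1.0959    0.0415    0.1162]
  [  0.1516    0.0632    0.1568    0.1518    0.1556    0.0901    1.1037    0.1683]
  [  0.0599    0.0477    0.0972    0.0519    0.0529    0.0827    0.0351    1.0416]
Total output x = L · d:
  x_0 = 1.0859·40 + 0.1318·29 + 0.1417·71 + 0.0914·22 + 0.1317·41 + 0.1510·96 + 0.0503·44 + 0.1385·92 = 94.1789
  x_1 = 0.1032·40 + 1.0384·29 + 0.0580·71 + 0.0684·22 + 0.1466·41 + 0.1135·96 + 0.0933·44 + 0.1104·92 = 71.0363
  x_2 = 0.1378·40 + 0.0621·29 + 1.1311·71 + 0.0460·22 + 0.1231·41 + 0.1536·96 + 0.0428·44 + 0.1131·92 = 120.7156
  x_3 = 0.1129·40 + 0.0949·29 + 0.0599·71 + 1.1382·22 + 0.1306·41 + 0.1579·96 + 0.0811·44 + 0.1302·92 = 72.6170
  x_4 = 0.1035·40 + 0.0590·29 + 0.1460·71 + 0.0720·22 + 1.0865·41 + 0.0909·96 + 0.0419·44 + 0.1353·92 = 85.3633
  x_5 = 0.1096·40 + 0.0493·29 + 0.0636·71 + 0.0949·22 + 0.1337·41 + 1.0959·96 + 0.0415·44 + 0.1162·92 = 135.6284
  x_6 = 0.1516·40 + 0.0632·29 + 0.1568·71 + 0.1518·22 + 0.1556·41 + 0.0901·96 + 1.1037·44 + 0.1683·92 = 101.4492
  x_7 = 0.0599·40 + 0.0477·29 + 0.0972·71 + 0.0519·22 + 0.0529·41 + 0.0827·96 + 0.0351·44 + 1.0416·92 = 119.2957

119.2957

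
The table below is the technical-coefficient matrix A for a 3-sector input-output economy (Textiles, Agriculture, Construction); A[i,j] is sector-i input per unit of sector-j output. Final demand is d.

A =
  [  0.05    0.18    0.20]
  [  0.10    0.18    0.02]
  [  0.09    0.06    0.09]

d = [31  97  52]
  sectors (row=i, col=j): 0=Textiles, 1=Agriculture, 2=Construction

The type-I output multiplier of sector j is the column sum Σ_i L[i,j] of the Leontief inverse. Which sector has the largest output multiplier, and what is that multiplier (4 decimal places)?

Agriculture (1.6228)

Form M = I − A:
  [  0.95   -0.18   -0.20]
  [ -0.10    0.82   -0.02]
  [ -0.09   -0.06    0.91]
Leontief inverse L = M⁻¹:
  [  1.1036    0.2604    0.2483]
  [  0.1375    1.2539    0.0578]
  [  0.1182    0.1084    1.1273]
Total output x = L · d:
  x_0 = 1.1036·31 + 0.2604·97 + 0.2483·52 = 72.3801
  x_1 = 0.1375·31 + 1.2539·97 + 0.0578·52 = 128.8951
  x_2 = 0.1182·31 + 0.1084·97 + 1.1273·52 = 72.7999
Output multipliers (column sums of L):
  Textiles: 1.3592
  Agriculture: 1.6228
  Construction: 1.4333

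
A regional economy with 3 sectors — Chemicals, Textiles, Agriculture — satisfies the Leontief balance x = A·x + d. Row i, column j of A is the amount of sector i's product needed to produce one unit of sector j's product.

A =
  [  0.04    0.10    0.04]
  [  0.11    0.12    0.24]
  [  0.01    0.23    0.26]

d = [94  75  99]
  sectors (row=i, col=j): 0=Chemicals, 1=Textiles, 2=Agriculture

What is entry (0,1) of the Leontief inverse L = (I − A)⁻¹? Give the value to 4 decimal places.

L[0,1] = 0.1479

Form M = I − A:
  [  0.96   -0.10   -0.04]
  [ -0.11    0.88   -0.24]
  [ -0.01   -0.23    0.74]
Leontief inverse L = M⁻¹:
  [  1.0597    0.1479    0.1053]
  [  0.1490    1.2624    0.4175]
  [  0.0606    0.3944    1.4825]
Total output x = L · d:
  x_0 = 1.0597·94 + 0.1479·75 + 0.1053·99 = 121.1288
  x_1 = 0.1490·94 + 1.2624·75 + 0.4175·99 = 150.0178
  x_2 = 0.0606·94 + 0.3944·75 + 1.4825·99 = 182.0478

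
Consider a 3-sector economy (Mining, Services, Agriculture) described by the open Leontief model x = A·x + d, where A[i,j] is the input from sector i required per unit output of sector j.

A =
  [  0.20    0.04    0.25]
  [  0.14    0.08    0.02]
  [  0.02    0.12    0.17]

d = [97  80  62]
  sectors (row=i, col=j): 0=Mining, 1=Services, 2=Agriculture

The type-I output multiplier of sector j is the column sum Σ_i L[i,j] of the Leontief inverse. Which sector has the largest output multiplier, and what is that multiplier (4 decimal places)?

Form M = I − A:
  [  0.80   -0.04   -0.25]
  [ -0.14    0.92   -0.02]
  [ -0.02   -0.12    0.83]
Leontief inverse L = M⁻¹:
  [  1.2783    0.1061    0.3876]
  [  0.1958    1.1066    0.0856]
  [  0.0591    0.1626    1.2265]
Total output x = L · d:
  x_0 = 1.2783·97 + 0.1061·80 + 0.3876·62 = 156.5115
  x_1 = 0.1958·97 + 1.1066·80 + 0.0856·62 = 112.8340
  x_2 = 0.0591·97 + 0.1626·80 + 1.2265·62 = 94.7835
Output multipliers (column sums of L):
  Mining: 1.5332
  Services: 1.3753
  Agriculture: 1.6998

Agriculture (1.6998)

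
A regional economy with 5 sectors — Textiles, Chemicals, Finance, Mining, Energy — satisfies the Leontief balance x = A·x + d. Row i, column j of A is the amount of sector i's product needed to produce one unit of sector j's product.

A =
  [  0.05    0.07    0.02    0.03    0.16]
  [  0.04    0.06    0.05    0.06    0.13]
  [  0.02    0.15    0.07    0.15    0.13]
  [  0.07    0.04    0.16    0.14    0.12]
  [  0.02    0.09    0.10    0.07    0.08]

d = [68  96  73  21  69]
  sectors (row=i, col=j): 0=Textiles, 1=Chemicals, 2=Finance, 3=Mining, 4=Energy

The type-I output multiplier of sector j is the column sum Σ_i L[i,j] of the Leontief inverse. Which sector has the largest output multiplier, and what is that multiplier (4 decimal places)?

Energy (2.0388)

Form M = I − A:
  [  0.95   -0.07   -0.02   -0.03   -0.16]
  [ -0.04    0.94   -0.05   -0.06   -0.13]
  [ -0.02   -0.15    0.93   -0.15   -0.13]
  [ -0.07   -0.04   -0.16    0.86   -0.12]
  [ -0.02   -0.09   -0.10   -0.07    0.92]
Leontief inverse L = M⁻¹:
  [  1.0690    0.1145    0.0658    0.0747    0.2211]
  [  0.0613    1.1082    0.1015    0.1131    0.1963]
  [  0.0561    0.2211    1.1546    0.2379    0.2352]
  [  0.1064    0.1221    0.2466    1.2369    0.2319]
  [  0.0434    0.1442    0.1556    0.1327    1.1542]
Total output x = L · d:
  x_0 = 1.0690·68 + 0.1145·96 + 0.0658·73 + 0.0747·21 + 0.2211·69 = 105.3094
  x_1 = 0.0613·68 + 1.1082·96 + 0.1015·73 + 0.1131·21 + 0.1963·69 = 133.8843
  x_2 = 0.0561·68 + 0.2211·96 + 1.1546·73 + 0.2379·21 + 0.2352·69 = 130.5427
  x_3 = 0.1064·68 + 0.1221·96 + 0.2466·73 + 1.2369·21 + 0.2319·69 = 78.9345
  x_4 = 0.0434·68 + 0.1442·96 + 0.1556·73 + 0.1327·21 + 1.1542·69 = 110.5820
Output multipliers (column sums of L):
  Textiles: 1.3361
  Chemicals: 1.7100
  Finance: 1.7240
  Mining: 1.7954
  Energy: 2.0388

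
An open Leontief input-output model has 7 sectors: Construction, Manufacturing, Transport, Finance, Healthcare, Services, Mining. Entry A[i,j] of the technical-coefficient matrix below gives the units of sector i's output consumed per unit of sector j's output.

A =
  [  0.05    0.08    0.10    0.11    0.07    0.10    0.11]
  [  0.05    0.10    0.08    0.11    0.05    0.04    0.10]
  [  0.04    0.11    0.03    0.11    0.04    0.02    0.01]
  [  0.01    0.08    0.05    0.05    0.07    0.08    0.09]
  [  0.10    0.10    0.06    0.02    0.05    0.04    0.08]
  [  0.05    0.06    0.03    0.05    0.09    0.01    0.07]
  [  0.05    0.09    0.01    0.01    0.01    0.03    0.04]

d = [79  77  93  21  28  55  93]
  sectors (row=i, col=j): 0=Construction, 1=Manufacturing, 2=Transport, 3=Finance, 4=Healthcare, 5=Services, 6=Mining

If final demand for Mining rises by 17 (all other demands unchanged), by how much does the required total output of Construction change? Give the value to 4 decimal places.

3.1207

Form M = I − A:
  [  0.95   -0.08   -0.10   -0.11   -0.07   -0.10   -0.11]
  [ -0.05    0.90   -0.08   -0.11   -0.05   -0.04   -0.10]
  [ -0.04   -0.11    0.97   -0.11   -0.04   -0.02   -0.01]
  [ -0.01   -0.08   -0.05    0.95   -0.07   -0.08   -0.09]
  [ -0.10   -0.10   -0.06   -0.02    0.95   -0.04   -0.08]
  [ -0.05   -0.06   -0.03   -0.05   -0.09    0.99   -0.07]
  [ -0.05   -0.09   -0.01   -0.01   -0.01   -0.03    0.96]
Leontief inverse L = M⁻¹:
  [  1.1006    0.1741    0.1511    0.1774    0.1255    0.1462    0.1836]
  [  0.0925    1.1826    0.1261    0.1703    0.0965    0.0823    0.1651]
  [  0.0695    0.1686    1.0670    0.1562    0.0761    0.0529    0.0615]
  [  0.0472    0.1451    0.0847    1.0942    0.1071    0.1094    0.1409]
  [  0.1405    0.1723    0.1040    0.0768    1.0909    0.0777    0.1389]
  [  0.0835    0.1177    0.0638    0.0892    0.1214    1.0402    0.1168]
  [  0.0713    0.1287    0.0348    0.0418    0.0326    0.0503    1.0739]
Total output x = L · d:
  x_0 = 1.1006·79 + 0.1741·77 + 0.1511·93 + 0.1774·21 + 0.1255·28 + 0.1462·55 + 0.1836·93 = 146.7624
  x_1 = 0.0925·79 + 1.1826·77 + 0.1261·93 + 0.1703·21 + 0.0965·28 + 0.0823·55 + 0.1651·93 = 136.2565
  x_2 = 0.0695·79 + 0.1686·77 + 1.0670·93 + 0.1562·21 + 0.0761·28 + 0.0529·55 + 0.0615·93 = 131.7430
  x_3 = 0.0472·79 + 0.1451·77 + 0.0847·93 + 1.0942·21 + 0.1071·28 + 0.1094·55 + 0.1409·93 = 67.8696
  x_4 = 0.1405·79 + 0.1723·77 + 0.1040·93 + 0.0768·21 + 1.0909·28 + 0.0777·55 + 0.1389·93 = 83.3874
  x_5 = 0.0835·79 + 0.1177·77 + 0.0638·93 + 0.0892·21 + 0.1214·28 + 1.0402·55 + 0.1168·93 = 94.9381
  x_6 = 0.0713·79 + 0.1287·77 + 0.0348·93 + 0.0418·21 + 0.0326·28 + 0.0503·55 + 1.0739·93 = 123.2077
Δx_0 = L[0,6] · Δd_6 = 0.1836 · 17 = 3.1207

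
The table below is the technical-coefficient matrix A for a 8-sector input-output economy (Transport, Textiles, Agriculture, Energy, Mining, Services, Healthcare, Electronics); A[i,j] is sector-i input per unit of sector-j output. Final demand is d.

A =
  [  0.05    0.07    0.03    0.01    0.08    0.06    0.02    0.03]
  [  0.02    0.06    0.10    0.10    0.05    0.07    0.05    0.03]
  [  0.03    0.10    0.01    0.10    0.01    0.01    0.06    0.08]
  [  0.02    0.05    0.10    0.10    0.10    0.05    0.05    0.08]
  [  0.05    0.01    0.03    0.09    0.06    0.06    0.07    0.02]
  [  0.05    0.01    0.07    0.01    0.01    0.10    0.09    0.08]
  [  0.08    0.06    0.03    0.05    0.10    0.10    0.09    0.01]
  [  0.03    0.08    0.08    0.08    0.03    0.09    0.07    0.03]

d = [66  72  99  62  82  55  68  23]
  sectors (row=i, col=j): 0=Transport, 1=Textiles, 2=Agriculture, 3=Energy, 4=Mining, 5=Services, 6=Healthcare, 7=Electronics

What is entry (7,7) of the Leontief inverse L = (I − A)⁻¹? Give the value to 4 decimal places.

L[7,7] = 1.0751

Form M = I − A:
  [  0.95   -0.07   -0.03   -0.01   -0.08   -0.06   -0.02   -0.03]
  [ -0.02    0.94   -0.10   -0.10   -0.05   -0.07   -0.05   -0.03]
  [ -0.03   -0.10    0.99   -0.10   -0.01   -0.01   -0.06   -0.08]
  [ -0.02   -0.05   -0.10    0.90   -0.10   -0.05   -0.05   -0.08]
  [ -0.05   -0.01   -0.03   -0.09    0.94   -0.06   -0.07   -0.02]
  [ -0.05   -0.01   -0.07   -0.01   -0.01    0.90   -0.09   -0.08]
  [ -0.08   -0.06   -0.03   -0.05   -0.10   -0.10    0.91   -0.01]
  [ -0.03   -0.08   -0.08   -0.08   -0.03   -0.09   -0.07    0.97]
Leontief inverse L = M⁻¹:
  [  1.0760    0.1008    0.0651    0.0512    0.1123    0.1030    0.0595    0.0574]
  [  0.0548    1.1084    0.1515    0.1645    0.0979    0.1267    0.1070    0.0756]
  [  0.0587    0.1434    1.0608    0.1569    0.0563    0.0626    0.1070    0.1141]
  [  0.0600    0.1050    0.1579    1.1757    0.1551    0.1153    0.1153    0.1290]
  [  0.0814    0.0457    0.0699    0.1366    1.1037    0.1092    0.1163    0.0539]
  [  0.0847    0.0527    0.1102    0.0549    0.0481    1.1557    0.1419    0.1156]
  [  0.1224    0.1047    0.0806    0.1077    0.1541    0.1665    1.1508    0.0513]
  [  0.0668    0.1289    0.1332    0.1421    0.0787    0.1509    0.1288    1.0751]
Total output x = L · d:
  x_0 = 1.0760·66 + 0.1008·72 + 0.0651·99 + 0.0512·62 + 0.1123·82 + 0.1030·55 + 0.0595·68 + 0.0574·23 = 108.1324
  x_1 = 0.0548·66 + 1.1084·72 + 0.1515·99 + 0.1645·62 + 0.0979·82 + 0.1267·55 + 0.1070·68 + 0.0756·23 = 132.6267
  x_2 = 0.0587·66 + 0.1434·72 + 1.0608·99 + 0.1569·62 + 0.0563·82 + 0.0626·55 + 0.1070·68 + 0.1141·23 = 146.9041
  x_3 = 0.0600·66 + 0.1050·72 + 0.1579·99 + 1.1757·62 + 0.1551·82 + 0.1153·55 + 0.1153·68 + 0.1290·23 = 129.9121
  x_4 = 0.0814·66 + 0.0457·72 + 0.0699·99 + 0.1366·62 + 1.1037·82 + 0.1092·55 + 0.1163·68 + 0.0539·23 = 129.7097
  x_5 = 0.0847·66 + 0.0527·72 + 0.1102·99 + 0.0549·62 + 0.0481·82 + 1.1557·55 + 0.1419·68 + 0.1156·23 = 103.5140
  x_6 = 0.1224·66 + 0.1047·72 + 0.0806·99 + 0.1077·62 + 0.1541·82 + 0.1665·55 + 1.1508·68 + 0.0513·23 = 131.5083
  x_7 = 0.0668·66 + 0.1289·72 + 0.1332·99 + 0.1421·62 + 0.0787·82 + 0.1509·55 + 0.1288·68 + 1.0751·23 = 83.9304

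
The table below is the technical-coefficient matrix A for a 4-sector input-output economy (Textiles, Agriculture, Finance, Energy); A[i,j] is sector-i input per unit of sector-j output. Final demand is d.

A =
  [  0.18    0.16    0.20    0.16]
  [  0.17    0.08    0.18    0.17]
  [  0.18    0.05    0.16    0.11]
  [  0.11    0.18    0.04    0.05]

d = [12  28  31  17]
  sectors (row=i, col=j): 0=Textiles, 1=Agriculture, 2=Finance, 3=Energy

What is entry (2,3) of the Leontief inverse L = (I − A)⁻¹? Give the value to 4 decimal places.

Form M = I − A:
  [  0.82   -0.16   -0.20   -0.16]
  [ -0.17    0.92   -0.18   -0.17]
  [ -0.18   -0.05    0.84   -0.11]
  [ -0.11   -0.18   -0.04    0.95]
Leontief inverse L = M⁻¹:
  [  1.4321    0.3414    0.4309    0.3522]
  [  0.3825    1.2381    0.3720    0.3290]
  [  0.3629    0.1838    1.3280    0.2478]
  [  0.2536    0.2818    0.1763    1.1662]
Total output x = L · d:
  x_0 = 1.4321·12 + 0.3414·28 + 0.4309·31 + 0.3522·17 = 46.0896
  x_1 = 0.3825·12 + 1.2381·28 + 0.3720·31 + 0.3290·17 = 56.3827
  x_2 = 0.3629·12 + 0.1838·28 + 1.3280·31 + 0.2478·17 = 54.8810
  x_3 = 0.2536·12 + 0.2818·28 + 0.1763·31 + 1.1662·17 = 36.2252

L[2,3] = 0.2478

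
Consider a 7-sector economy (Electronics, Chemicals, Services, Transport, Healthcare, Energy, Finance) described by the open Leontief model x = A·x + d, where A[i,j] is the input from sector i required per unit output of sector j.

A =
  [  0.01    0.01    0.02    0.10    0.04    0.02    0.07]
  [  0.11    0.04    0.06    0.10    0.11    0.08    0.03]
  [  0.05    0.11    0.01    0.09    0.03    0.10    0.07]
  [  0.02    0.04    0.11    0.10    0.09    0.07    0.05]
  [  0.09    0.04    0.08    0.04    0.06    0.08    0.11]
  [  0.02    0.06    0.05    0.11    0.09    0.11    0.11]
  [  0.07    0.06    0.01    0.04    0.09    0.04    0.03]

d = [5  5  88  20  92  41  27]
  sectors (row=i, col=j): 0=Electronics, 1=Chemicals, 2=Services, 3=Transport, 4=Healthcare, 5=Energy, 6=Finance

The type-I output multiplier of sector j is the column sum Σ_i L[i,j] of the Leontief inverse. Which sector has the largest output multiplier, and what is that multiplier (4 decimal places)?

Form M = I − A:
  [  0.99   -0.01   -0.02   -0.10   -0.04   -0.02   -0.07]
  [ -0.11    0.96   -0.06   -0.10   -0.11   -0.08   -0.03]
  [ -0.05   -0.11    0.99   -0.09   -0.03   -0.10   -0.07]
  [ -0.02   -0.04   -0.11    0.90   -0.09   -0.07   -0.05]
  [ -0.09   -0.04   -0.08   -0.04    0.94   -0.08   -0.11]
  [ -0.02   -0.06   -0.05   -0.11   -0.09    0.89   -0.11]
  [ -0.07   -0.06   -0.01   -0.04   -0.09   -0.04    0.97]
Leontief inverse L = M⁻¹:
  [  1.0346    0.0351    0.0484    0.1383    0.0778    0.0543    0.1013]
  [  0.1562    1.0865    0.1119    0.1797    0.1783    0.1484    0.0993]
  [  0.0945    0.1509    1.0566    0.1627    0.0985    0.1617    0.1256]
  [  0.0665    0.0898    0.1578    1.1731    0.1547    0.1385    0.1127]
  [  0.1350    0.0861    0.1200    0.1114    1.1240    0.1417    0.1703]
  [  0.0738    0.1132    0.1050    0.1917    0.1688    1.1856    0.1799]
  [  0.1036    0.0877    0.0433    0.0894    0.1353    0.0825    1.0735]
Total output x = L · d:
  x_0 = 1.0346·5 + 0.0351·5 + 0.0484·88 + 0.1383·20 + 0.0778·92 + 0.0543·41 + 0.1013·27 = 24.4970
  x_1 = 0.1562·5 + 1.0865·5 + 0.1119·88 + 0.1797·20 + 0.1783·92 + 0.1484·41 + 0.0993·27 = 44.8187
  x_2 = 0.0945·5 + 0.1509·5 + 1.0566·88 + 0.1627·20 + 0.0985·92 + 0.1617·41 + 0.1256·27 = 116.5454
  x_3 = 0.0665·5 + 0.0898·5 + 0.1578·88 + 1.1731·20 + 0.1547·92 + 0.1385·41 + 0.1127·27 = 61.0842
  x_4 = 0.1350·5 + 0.0861·5 + 0.1200·88 + 0.1114·20 + 1.1240·92 + 0.1417·41 + 0.1703·27 = 127.7182
  x_5 = 0.0738·5 + 0.1132·5 + 0.1050·88 + 0.1917·20 + 0.1688·92 + 1.1856·41 + 0.1799·27 = 83.0009
  x_6 = 0.1036·5 + 0.0877·5 + 0.0433·88 + 0.0894·20 + 0.1353·92 + 0.0825·41 + 1.0735·27 = 51.3685
Output multipliers (column sums of L):
  Electronics: 1.6641
  Chemicals: 1.6492
  Services: 1.6430
  Transport: 2.0462
  Healthcare: 1.9375
  Energy: 1.9127
  Finance: 1.8627

Transport (2.0462)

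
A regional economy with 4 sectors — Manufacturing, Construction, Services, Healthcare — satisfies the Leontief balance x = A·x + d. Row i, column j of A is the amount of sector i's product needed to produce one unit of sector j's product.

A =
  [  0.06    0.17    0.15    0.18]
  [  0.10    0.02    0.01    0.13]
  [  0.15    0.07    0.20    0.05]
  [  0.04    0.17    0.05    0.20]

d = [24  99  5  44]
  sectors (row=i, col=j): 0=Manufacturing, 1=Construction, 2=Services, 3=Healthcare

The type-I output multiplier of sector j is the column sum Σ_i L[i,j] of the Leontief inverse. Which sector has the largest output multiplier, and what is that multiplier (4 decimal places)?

Form M = I − A:
  [  0.94   -0.17   -0.15   -0.18]
  [ -0.10    0.98   -0.01   -0.13]
  [ -0.15   -0.07    0.80   -0.05]
  [ -0.04   -0.17   -0.05    0.80]
Leontief inverse L = M⁻¹:
  [  1.1440    0.2703    0.2376    0.3162]
  [  0.1323    1.0833    0.0514    0.2090]
  [  0.2323    0.1613    1.3056    0.1601]
  [  0.0998    0.2538    0.1044    1.3202]
Total output x = L · d:
  x_0 = 1.1440·24 + 0.2703·99 + 0.2376·5 + 0.3162·44 = 69.3096
  x_1 = 0.1323·24 + 1.0833·99 + 0.0514·5 + 0.2090·44 = 119.8771
  x_2 = 0.2323·24 + 0.1613·99 + 1.3056·5 + 0.1601·44 = 35.1182
  x_3 = 0.0998·24 + 0.2538·99 + 0.1044·5 + 1.3202·44 = 86.1343
Output multipliers (column sums of L):
  Manufacturing: 1.6085
  Construction: 1.7687
  Services: 1.6990
  Healthcare: 2.0055

Healthcare (2.0055)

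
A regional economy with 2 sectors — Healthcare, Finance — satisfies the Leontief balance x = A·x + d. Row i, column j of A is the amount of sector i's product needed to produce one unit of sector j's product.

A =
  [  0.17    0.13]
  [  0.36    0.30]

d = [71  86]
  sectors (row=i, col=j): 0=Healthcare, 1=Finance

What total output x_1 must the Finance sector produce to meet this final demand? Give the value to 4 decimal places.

181.4676

Form M = I − A:
  [  0.83   -0.13]
  [ -0.36    0.70]
Leontief inverse L = M⁻¹:
  [  1.3104    0.2434]
  [  0.6739    1.5537]
Total output x = L · d:
  x_0 = 1.3104·71 + 0.2434·86 = 113.9648
  x_1 = 0.6739·71 + 1.5537·86 = 181.4676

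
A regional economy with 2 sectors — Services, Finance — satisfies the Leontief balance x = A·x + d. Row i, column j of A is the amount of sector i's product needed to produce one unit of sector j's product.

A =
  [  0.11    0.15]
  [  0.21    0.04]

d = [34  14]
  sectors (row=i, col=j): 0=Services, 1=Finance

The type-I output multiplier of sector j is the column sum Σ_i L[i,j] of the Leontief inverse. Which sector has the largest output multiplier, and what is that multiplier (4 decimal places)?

Services (1.4218)

Form M = I − A:
  [  0.89   -0.15]
  [ -0.21    0.96]
Leontief inverse L = M⁻¹:
  [  1.1666    0.1823]
  [  0.2552    1.0815]
Total output x = L · d:
  x_0 = 1.1666·34 + 0.1823·14 = 42.2166
  x_1 = 0.2552·34 + 1.0815·14 = 23.8182
Output multipliers (column sums of L):
  Services: 1.4218
  Finance: 1.2638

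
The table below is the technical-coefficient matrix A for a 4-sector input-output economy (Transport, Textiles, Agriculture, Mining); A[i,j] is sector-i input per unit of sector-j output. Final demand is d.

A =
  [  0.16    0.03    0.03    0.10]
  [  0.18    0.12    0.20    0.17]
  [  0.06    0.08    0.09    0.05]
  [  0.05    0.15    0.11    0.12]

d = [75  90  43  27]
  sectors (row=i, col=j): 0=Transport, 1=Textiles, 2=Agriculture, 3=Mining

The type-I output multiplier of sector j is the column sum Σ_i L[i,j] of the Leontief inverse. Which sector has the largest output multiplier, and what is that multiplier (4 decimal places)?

Transport (1.7731)

Form M = I − A:
  [  0.84   -0.03   -0.03   -0.10]
  [ -0.18    0.88   -0.20   -0.17]
  [ -0.06   -0.08    0.91   -0.05]
  [ -0.05   -0.15   -0.11    0.88]
Leontief inverse L = M⁻¹:
  [  1.2214    0.0754    0.0759    0.1577]
  [  0.3020    1.2244    0.3140    0.2887]
  [  0.1145    0.1252    1.1425    0.1021]
  [  0.1352    0.2286    0.2006    1.2073]
Total output x = L · d:
  x_0 = 1.2214·75 + 0.0754·90 + 0.0759·43 + 0.1577·27 = 105.9173
  x_1 = 0.3020·75 + 1.2244·90 + 0.3140·43 + 0.2887·27 = 154.1399
  x_2 = 0.1145·75 + 0.1252·90 + 1.1425·43 + 0.1021·27 = 71.7399
  x_3 = 0.1352·75 + 0.2286·90 + 0.2006·43 + 1.2073·27 = 71.9412
Output multipliers (column sums of L):
  Transport: 1.7731
  Textiles: 1.6536
  Agriculture: 1.7330
  Mining: 1.7558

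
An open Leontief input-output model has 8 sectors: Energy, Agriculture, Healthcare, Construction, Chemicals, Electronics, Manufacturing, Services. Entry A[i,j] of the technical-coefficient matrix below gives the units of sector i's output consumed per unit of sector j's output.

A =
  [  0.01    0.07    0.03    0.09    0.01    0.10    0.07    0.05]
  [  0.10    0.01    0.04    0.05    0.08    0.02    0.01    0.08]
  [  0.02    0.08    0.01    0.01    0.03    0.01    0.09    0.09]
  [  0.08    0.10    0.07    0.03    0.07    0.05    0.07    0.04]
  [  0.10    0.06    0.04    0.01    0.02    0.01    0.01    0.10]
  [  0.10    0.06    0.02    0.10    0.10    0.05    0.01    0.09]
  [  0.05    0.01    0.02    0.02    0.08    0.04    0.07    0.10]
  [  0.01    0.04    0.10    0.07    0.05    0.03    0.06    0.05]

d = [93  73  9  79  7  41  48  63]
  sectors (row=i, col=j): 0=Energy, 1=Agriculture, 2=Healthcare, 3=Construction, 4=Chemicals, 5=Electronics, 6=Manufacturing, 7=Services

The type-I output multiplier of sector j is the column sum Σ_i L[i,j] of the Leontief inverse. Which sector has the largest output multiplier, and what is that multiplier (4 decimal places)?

Form M = I − A:
  [  0.99   -0.07   -0.03   -0.09   -0.01   -0.10   -0.07   -0.05]
  [ -0.10    0.99   -0.04   -0.05   -0.08   -0.02   -0.01   -0.08]
  [ -0.02   -0.08    0.99   -0.01   -0.03   -0.01   -0.09   -0.09]
  [ -0.08   -0.10   -0.07    0.97   -0.07   -0.05   -0.07   -0.04]
  [ -0.10   -0.06   -0.04   -0.01    0.98   -0.01   -0.01   -0.10]
  [ -0.10   -0.06   -0.02   -0.10   -0.10    0.95   -0.01   -0.09]
  [ -0.05   -0.01   -0.02   -0.02   -0.08   -0.04    0.93   -0.10]
  [ -0.01   -0.04   -0.10   -0.07   -0.05   -0.03   -0.06    0.95]
Leontief inverse L = M⁻¹:
  [  1.0582    0.1096    0.0633    0.1282    0.0581    0.1295    0.1054    0.1058]
  [  0.1337    1.0489    0.0714    0.0834    0.1101    0.0483    0.0444    0.1265]
  [  0.0510    0.1033    1.0374    0.0365    0.0628    0.0302    0.1177    0.1331]
  [  0.1299    0.1433    0.1047    1.0712    0.1157    0.0834    0.1110    0.1057]
  [  0.1270    0.0906    0.0686    0.0426    1.0484    0.0354    0.0411    0.1407]
  [  0.1534    0.1124    0.0641    0.1466    0.1464    1.0882    0.0532    0.1539]
  [  0.0850    0.0435    0.0513    0.0521    0.1140    0.0655    1.1026    0.1495]
  [  0.0486    0.0778    0.1295    0.0978    0.0874    0.0531    0.0970    1.1026]
Total output x = L · d:
  x_0 = 1.0582·93 + 0.1096·73 + 0.0633·9 + 0.1282·79 + 0.0581·7 + 0.1295·41 + 0.1054·48 + 0.1058·63 = 134.5532
  x_1 = 0.1337·93 + 1.0489·73 + 0.0714·9 + 0.0834·79 + 0.1101·7 + 0.0483·41 + 0.0444·48 + 0.1265·63 = 109.0793
  x_2 = 0.0510·93 + 0.1033·73 + 1.0374·9 + 0.0365·79 + 0.0628·7 + 0.0302·41 + 0.1177·48 + 0.1331·63 = 40.2220
  x_3 = 0.1299·93 + 0.1433·73 + 0.1047·9 + 1.0712·79 + 0.1157·7 + 0.0834·41 + 0.1110·48 + 0.1057·63 = 124.3293
  x_4 = 0.1270·93 + 0.0906·73 + 0.0686·9 + 0.0426·79 + 1.0484·7 + 0.0354·41 + 0.0411·48 + 0.1407·63 = 42.0329
  x_5 = 0.1534·93 + 0.1124·73 + 0.0641·9 + 0.1466·79 + 0.1464·7 + 1.0882·41 + 0.0532·48 + 0.1539·63 = 92.5216
  x_6 = 0.0850·93 + 0.0435·73 + 0.0513·9 + 0.0521·79 + 0.1140·7 + 0.0655·41 + 1.1026·48 + 0.1495·63 = 81.4763
  x_7 = 0.0486·93 + 0.0778·73 + 0.1295·9 + 0.0978·79 + 0.0874·7 + 0.0531·41 + 0.0970·48 + 1.1026·63 = 95.9998
Output multipliers (column sums of L):
  Energy: 1.7867
  Agriculture: 1.7295
  Healthcare: 1.5904
  Construction: 1.6584
  Chemicals: 1.7429
  Electronics: 1.5336
  Manufacturing: 1.6725
  Services: 2.0176

Services (2.0176)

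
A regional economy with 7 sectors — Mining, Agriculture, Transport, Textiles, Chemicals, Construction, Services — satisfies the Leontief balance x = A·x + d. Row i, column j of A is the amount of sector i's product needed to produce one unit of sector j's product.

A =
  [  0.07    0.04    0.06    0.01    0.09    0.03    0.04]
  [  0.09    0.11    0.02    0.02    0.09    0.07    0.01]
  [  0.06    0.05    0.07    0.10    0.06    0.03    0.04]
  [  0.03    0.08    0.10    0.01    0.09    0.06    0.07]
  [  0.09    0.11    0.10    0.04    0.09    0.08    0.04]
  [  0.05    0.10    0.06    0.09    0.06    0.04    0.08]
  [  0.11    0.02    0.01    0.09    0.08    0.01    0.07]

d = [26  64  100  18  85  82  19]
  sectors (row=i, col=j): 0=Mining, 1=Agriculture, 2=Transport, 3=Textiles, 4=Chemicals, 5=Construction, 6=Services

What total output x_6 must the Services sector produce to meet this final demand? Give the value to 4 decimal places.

Form M = I − A:
  [  0.93   -0.04   -0.06   -0.01   -0.09   -0.03   -0.04]
  [ -0.09    0.89   -0.02   -0.02   -0.09   -0.07   -0.01]
  [ -0.06   -0.05    0.93   -0.10   -0.06   -0.03   -0.04]
  [ -0.03   -0.08   -0.10    0.99   -0.09   -0.06   -0.07]
  [ -0.09   -0.11   -0.10   -0.04    0.91   -0.08   -0.04]
  [ -0.05   -0.10   -0.06   -0.09   -0.06    0.96   -0.08]
  [ -0.11   -0.02   -0.01   -0.09   -0.08   -0.01    0.93]
Leontief inverse L = M⁻¹:
  [  1.1156    0.0845    0.0975    0.0399    0.1388    0.0588    0.0671]
  [  0.1441    1.1698    0.0635    0.0511    0.1499    0.1079    0.0411]
  [  0.1102    0.1033    1.1167    0.1335    0.1188    0.0649    0.0746]
  [  0.0893    0.1389    0.1457    1.0531    0.1520    0.0971    0.1058]
  [  0.1606    0.1845    0.1584    0.0877    1.1679    0.1271    0.0835]
  [  0.1117    0.1629    0.1095    0.1298    0.1290    1.0806    0.1195]
  [  0.1599    0.0673    0.0538    0.1181    0.1375    0.0419    1.1036]
Total output x = L · d:
  x_0 = 1.1156·26 + 0.0845·64 + 0.0975·100 + 0.0399·18 + 0.1388·85 + 0.0588·82 + 0.0671·19 = 62.7823
  x_1 = 0.1441·26 + 1.1698·64 + 0.0635·100 + 0.0511·18 + 0.1499·85 + 0.1079·82 + 0.0411·19 = 108.2529
  x_2 = 0.1102·26 + 0.1033·64 + 1.1167·100 + 0.1335·18 + 0.1188·85 + 0.0649·82 + 0.0746·19 = 140.3873
  x_3 = 0.0893·26 + 0.1389·64 + 0.1457·100 + 1.0531·18 + 0.1520·85 + 0.0971·82 + 0.1058·19 = 67.6324
  x_4 = 0.1606·26 + 0.1845·64 + 0.1584·100 + 0.0877·18 + 1.1679·85 + 0.1271·82 + 0.0835·19 = 144.6831
  x_5 = 0.1117·26 + 0.1629·64 + 0.1095·100 + 0.1298·18 + 0.1290·85 + 1.0806·82 + 0.1195·19 = 128.4592
  x_6 = 0.1599·26 + 0.0673·64 + 0.0538·100 + 0.1181·18 + 0.1375·85 + 0.0419·82 + 1.1036·19 = 52.0657

52.0657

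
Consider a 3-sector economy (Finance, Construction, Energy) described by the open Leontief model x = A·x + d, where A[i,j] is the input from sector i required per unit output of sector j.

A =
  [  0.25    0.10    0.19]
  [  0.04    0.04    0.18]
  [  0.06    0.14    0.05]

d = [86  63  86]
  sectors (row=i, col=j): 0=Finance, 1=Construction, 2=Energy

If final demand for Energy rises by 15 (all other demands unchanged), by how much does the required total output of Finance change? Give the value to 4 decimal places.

Form M = I − A:
  [  0.75   -0.10   -0.19]
  [ -0.04    0.96   -0.18]
  [ -0.06   -0.14    0.95]
Leontief inverse L = M⁻¹:
  [  1.3681    0.1876    0.3092]
  [  0.0753    1.0816    0.2200]
  [  0.0975    0.1712    1.1046]
Total output x = L · d:
  x_0 = 1.3681·86 + 0.1876·63 + 0.3092·86 = 156.0601
  x_1 = 0.0753·86 + 1.0816·63 + 0.2200·86 = 93.5338
  x_2 = 0.0975·86 + 0.1712·63 + 1.1046·86 = 114.1667
Δx_0 = L[0,2] · Δd_2 = 0.3092 · 15 = 4.6374

4.6374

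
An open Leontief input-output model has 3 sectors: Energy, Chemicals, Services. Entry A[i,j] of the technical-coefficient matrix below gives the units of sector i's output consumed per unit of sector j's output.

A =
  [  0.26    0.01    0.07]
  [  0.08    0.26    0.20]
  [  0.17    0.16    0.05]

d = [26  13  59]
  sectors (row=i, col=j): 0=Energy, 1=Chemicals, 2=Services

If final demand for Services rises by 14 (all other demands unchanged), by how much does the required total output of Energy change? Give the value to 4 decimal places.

1.5506

Form M = I − A:
  [  0.74   -0.01   -0.07]
  [ -0.08    0.74   -0.20]
  [ -0.17   -0.16    0.95]
Leontief inverse L = M⁻¹:
  [  1.3814    0.0426    0.1108]
  [  0.2265    1.4228    0.3162]
  [  0.2853    0.2473    1.1257]
Total output x = L · d:
  x_0 = 1.3814·26 + 0.0426·13 + 0.1108·59 = 43.0053
  x_1 = 0.2265·26 + 1.4228·13 + 0.3162·59 = 43.0411
  x_2 = 0.2853·26 + 0.2473·13 + 1.1257·59 = 77.0500
Δx_0 = L[0,2] · Δd_2 = 0.1108 · 14 = 1.5506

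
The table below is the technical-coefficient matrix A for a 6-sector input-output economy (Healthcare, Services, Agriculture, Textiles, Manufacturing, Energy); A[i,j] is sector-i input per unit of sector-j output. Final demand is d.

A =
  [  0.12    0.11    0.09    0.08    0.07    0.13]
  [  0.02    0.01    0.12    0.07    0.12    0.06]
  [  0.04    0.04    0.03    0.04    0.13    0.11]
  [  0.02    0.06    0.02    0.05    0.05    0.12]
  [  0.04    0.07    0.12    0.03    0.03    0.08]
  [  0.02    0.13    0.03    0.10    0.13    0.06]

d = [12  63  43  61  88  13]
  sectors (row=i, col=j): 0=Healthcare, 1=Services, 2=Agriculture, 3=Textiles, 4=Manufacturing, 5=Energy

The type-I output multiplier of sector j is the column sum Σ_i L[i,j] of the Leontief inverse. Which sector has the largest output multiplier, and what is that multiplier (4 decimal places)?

Form M = I − A:
  [  0.88   -0.11   -0.09   -0.08   -0.07   -0.13]
  [ -0.02    0.99   -0.12   -0.07   -0.12   -0.06]
  [ -0.04   -0.04    0.97   -0.04   -0.13   -0.11]
  [ -0.02   -0.06   -0.02    0.95   -0.05   -0.12]
  [ -0.04   -0.07   -0.12   -0.03    0.97   -0.08]
  [ -0.02   -0.13   -0.03   -0.10   -0.13    0.94]
Leontief inverse L = M⁻¹:
  [  1.1640    0.1861    0.1616    0.1474    0.1664    0.2247]
  [  0.0447    1.0566    0.1628    0.1069    0.1775    0.1214]
  [  0.0652    0.0909    1.0782    0.0811    0.1871    0.1673]
  [  0.0379    0.1012    0.0560    1.0862    0.1009    0.1655]
  [  0.0643    0.1131    0.1608    0.0694    1.0930    0.1368]
  [  0.0459    0.1794    0.0886    0.1457    0.1960    1.1273]
Total output x = L · d:
  x_0 = 1.1640·12 + 0.1861·63 + 0.1616·43 + 0.1474·61 + 0.1664·88 + 0.2247·13 = 59.1967
  x_1 = 0.0447·12 + 1.0566·63 + 0.1628·43 + 0.1069·61 + 0.1775·88 + 0.1214·13 = 97.8225
  x_2 = 0.0652·12 + 0.0909·63 + 1.0782·43 + 0.0811·61 + 0.1871·88 + 0.1673·13 = 76.4565
  x_3 = 0.0379·12 + 0.1012·63 + 0.0560·43 + 1.0862·61 + 0.1009·88 + 0.1655·13 = 86.5332
  x_4 = 0.0643·12 + 0.1131·63 + 0.1608·43 + 0.0694·61 + 1.0930·88 + 0.1368·13 = 117.0123
  x_5 = 0.0459·12 + 0.1794·63 + 0.0886·43 + 0.1457·61 + 0.1960·88 + 1.1273·13 = 56.4463
Output multipliers (column sums of L):
  Healthcare: 1.4219
  Services: 1.7273
  Agriculture: 1.7080
  Textiles: 1.6368
  Manufacturing: 1.9209
  Energy: 1.9430

Energy (1.9430)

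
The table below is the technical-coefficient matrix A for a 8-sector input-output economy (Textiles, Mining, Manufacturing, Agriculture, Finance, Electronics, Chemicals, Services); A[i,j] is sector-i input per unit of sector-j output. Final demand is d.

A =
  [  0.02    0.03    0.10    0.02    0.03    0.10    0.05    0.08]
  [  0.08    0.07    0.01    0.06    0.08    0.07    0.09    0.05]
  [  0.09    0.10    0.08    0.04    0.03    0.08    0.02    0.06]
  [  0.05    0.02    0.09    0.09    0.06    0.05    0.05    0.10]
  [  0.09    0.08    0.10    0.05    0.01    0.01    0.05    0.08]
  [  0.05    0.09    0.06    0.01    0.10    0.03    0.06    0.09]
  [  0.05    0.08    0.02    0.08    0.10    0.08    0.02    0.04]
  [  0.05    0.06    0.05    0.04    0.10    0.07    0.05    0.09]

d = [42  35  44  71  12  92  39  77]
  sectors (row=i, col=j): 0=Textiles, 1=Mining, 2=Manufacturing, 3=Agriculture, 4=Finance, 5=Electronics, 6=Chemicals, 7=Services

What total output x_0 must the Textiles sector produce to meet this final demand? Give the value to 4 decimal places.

88.3424

Form M = I − A:
  [  0.98   -0.03   -0.10   -0.02   -0.03   -0.10   -0.05   -0.08]
  [ -0.08    0.93   -0.01   -0.06   -0.08   -0.07   -0.09   -0.05]
  [ -0.09   -0.10    0.92   -0.04   -0.03   -0.08   -0.02   -0.06]
  [ -0.05   -0.02   -0.09    0.91   -0.06   -0.05   -0.05   -0.10]
  [ -0.09   -0.08   -0.10   -0.05    0.99   -0.01   -0.05   -0.08]
  [ -0.05   -0.09   -0.06   -0.01   -0.10    0.97   -0.06   -0.09]
  [ -0.05   -0.08   -0.02   -0.08   -0.10   -0.08    0.98   -0.04]
  [ -0.05   -0.06   -0.05   -0.04   -0.10   -0.07   -0.05    0.91]
Leontief inverse L = M⁻¹:
  [  1.0722    0.0911    0.1520    0.0568    0.0866    0.1512    0.0900    0.1421]
  [  0.1380    1.1346    0.0717    0.1080    0.1442    0.1295    0.1398    0.1227]
  [  0.1485    0.1655    1.1410    0.0829    0.0922    0.1419    0.0704    0.1317]
  [  0.1103    0.0858    0.1565    1.1381    0.1228    0.1111    0.0968    0.1758]
  [  0.1447    0.1400    0.1572    0.0935    1.0678    0.0722    0.0946    0.1462]
  [  0.1102    0.1560    0.1184    0.0551    0.1597    1.0881    0.1080    0.1585]
  [  0.1063    0.1399    0.0800    0.1239    0.1567    0.1317    1.0683    0.1097]
  [  0.1112    0.1278    0.1134    0.0861    0.1630    0.1284    0.0997    1.1641]
Total output x = L · d:
  x_0 = 1.0722·42 + 0.0911·35 + 0.1520·44 + 0.0568·71 + 0.0866·12 + 0.1512·92 + 0.0900·39 + 0.1421·77 = 88.3424
  x_1 = 0.1380·42 + 1.1346·35 + 0.0717·44 + 0.1080·71 + 0.1442·12 + 0.1295·92 + 0.1398·39 + 0.1227·77 = 84.8673
  x_2 = 0.1485·42 + 0.1655·35 + 1.1410·44 + 0.0829·71 + 0.0922·12 + 0.1419·92 + 0.0704·39 + 0.1317·77 = 95.1730
  x_3 = 0.1103·42 + 0.0858·35 + 0.1565·44 + 1.1381·71 + 0.1228·12 + 0.1111·92 + 0.0968·39 + 0.1758·77 = 124.3313
  x_4 = 0.1447·42 + 0.1400·35 + 0.1572·44 + 0.0935·71 + 1.0678·12 + 0.0722·92 + 0.0946·39 + 0.1462·77 = 58.9319
  x_5 = 0.1102·42 + 0.1560·35 + 0.1184·44 + 0.0551·71 + 0.1597·12 + 1.0881·92 + 0.1080·39 + 0.1585·77 = 137.6569
  x_6 = 0.1063·42 + 0.1399·35 + 0.0800·44 + 0.1239·71 + 0.1567·12 + 0.1317·92 + 1.0683·39 + 0.1097·77 = 85.7793
  x_7 = 0.1112·42 + 0.1278·35 + 0.1134·44 + 0.0861·71 + 0.1630·12 + 0.1284·92 + 0.0997·39 + 1.1641·77 = 127.5376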